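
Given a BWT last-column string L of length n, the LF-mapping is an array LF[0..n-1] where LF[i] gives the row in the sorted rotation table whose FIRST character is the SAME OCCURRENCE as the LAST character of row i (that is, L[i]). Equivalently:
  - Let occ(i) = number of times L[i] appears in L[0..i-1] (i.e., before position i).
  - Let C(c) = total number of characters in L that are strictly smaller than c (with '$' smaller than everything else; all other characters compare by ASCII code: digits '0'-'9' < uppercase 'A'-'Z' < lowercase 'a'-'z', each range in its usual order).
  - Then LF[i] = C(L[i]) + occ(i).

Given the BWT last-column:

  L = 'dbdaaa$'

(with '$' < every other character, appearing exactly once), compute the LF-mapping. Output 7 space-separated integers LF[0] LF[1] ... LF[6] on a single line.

Answer: 5 4 6 1 2 3 0

Derivation:
Char counts: '$':1, 'a':3, 'b':1, 'd':2
C (first-col start): C('$')=0, C('a')=1, C('b')=4, C('d')=5
L[0]='d': occ=0, LF[0]=C('d')+0=5+0=5
L[1]='b': occ=0, LF[1]=C('b')+0=4+0=4
L[2]='d': occ=1, LF[2]=C('d')+1=5+1=6
L[3]='a': occ=0, LF[3]=C('a')+0=1+0=1
L[4]='a': occ=1, LF[4]=C('a')+1=1+1=2
L[5]='a': occ=2, LF[5]=C('a')+2=1+2=3
L[6]='$': occ=0, LF[6]=C('$')+0=0+0=0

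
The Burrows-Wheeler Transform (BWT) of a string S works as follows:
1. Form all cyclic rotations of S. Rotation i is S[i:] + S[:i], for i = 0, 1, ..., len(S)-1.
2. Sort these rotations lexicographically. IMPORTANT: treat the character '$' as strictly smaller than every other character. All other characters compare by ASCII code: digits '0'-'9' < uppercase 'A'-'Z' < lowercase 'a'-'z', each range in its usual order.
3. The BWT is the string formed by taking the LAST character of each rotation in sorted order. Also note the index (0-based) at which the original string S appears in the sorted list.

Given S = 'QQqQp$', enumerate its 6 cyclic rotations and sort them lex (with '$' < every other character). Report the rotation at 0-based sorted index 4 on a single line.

All 6 rotations (rotation i = S[i:]+S[:i]):
  rot[0] = QQqQp$
  rot[1] = QqQp$Q
  rot[2] = qQp$QQ
  rot[3] = Qp$QQq
  rot[4] = p$QQqQ
  rot[5] = $QQqQp
Sorted (with $ < everything):
  sorted[0] = $QQqQp
  sorted[1] = QQqQp$
  sorted[2] = Qp$QQq
  sorted[3] = QqQp$Q
  sorted[4] = p$QQqQ
  sorted[5] = qQp$QQ
sorted[4] = p$QQqQ

Answer: p$QQqQ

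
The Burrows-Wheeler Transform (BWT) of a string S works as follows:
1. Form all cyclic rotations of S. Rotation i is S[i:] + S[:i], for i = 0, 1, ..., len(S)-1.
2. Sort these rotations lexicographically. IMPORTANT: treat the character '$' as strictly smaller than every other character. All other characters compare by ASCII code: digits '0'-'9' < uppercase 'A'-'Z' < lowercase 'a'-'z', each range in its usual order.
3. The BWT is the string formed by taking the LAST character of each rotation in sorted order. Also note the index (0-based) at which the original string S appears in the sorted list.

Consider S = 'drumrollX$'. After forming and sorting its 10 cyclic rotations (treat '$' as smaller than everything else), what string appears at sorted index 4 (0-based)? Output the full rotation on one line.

All 10 rotations (rotation i = S[i:]+S[:i]):
  rot[0] = drumrollX$
  rot[1] = rumrollX$d
  rot[2] = umrollX$dr
  rot[3] = mrollX$dru
  rot[4] = rollX$drum
  rot[5] = ollX$drumr
  rot[6] = llX$drumro
  rot[7] = lX$drumrol
  rot[8] = X$drumroll
  rot[9] = $drumrollX
Sorted (with $ < everything):
  sorted[0] = $drumrollX
  sorted[1] = X$drumroll
  sorted[2] = drumrollX$
  sorted[3] = lX$drumrol
  sorted[4] = llX$drumro
  sorted[5] = mrollX$dru
  sorted[6] = ollX$drumr
  sorted[7] = rollX$drum
  sorted[8] = rumrollX$d
  sorted[9] = umrollX$dr
sorted[4] = llX$drumro

Answer: llX$drumro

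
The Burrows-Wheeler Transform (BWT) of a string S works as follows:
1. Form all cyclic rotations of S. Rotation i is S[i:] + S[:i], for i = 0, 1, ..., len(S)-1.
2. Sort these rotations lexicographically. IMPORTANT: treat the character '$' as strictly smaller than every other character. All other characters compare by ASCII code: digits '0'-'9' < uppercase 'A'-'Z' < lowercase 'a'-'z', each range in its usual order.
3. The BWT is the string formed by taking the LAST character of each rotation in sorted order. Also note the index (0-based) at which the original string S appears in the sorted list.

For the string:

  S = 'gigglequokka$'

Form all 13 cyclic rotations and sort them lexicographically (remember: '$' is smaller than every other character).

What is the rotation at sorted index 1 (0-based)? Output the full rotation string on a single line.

All 13 rotations (rotation i = S[i:]+S[:i]):
  rot[0] = gigglequokka$
  rot[1] = igglequokka$g
  rot[2] = gglequokka$gi
  rot[3] = glequokka$gig
  rot[4] = lequokka$gigg
  rot[5] = equokka$giggl
  rot[6] = quokka$giggle
  rot[7] = uokka$giggleq
  rot[8] = okka$gigglequ
  rot[9] = kka$gigglequo
  rot[10] = ka$gigglequok
  rot[11] = a$gigglequokk
  rot[12] = $gigglequokka
Sorted (with $ < everything):
  sorted[0] = $gigglequokka
  sorted[1] = a$gigglequokk
  sorted[2] = equokka$giggl
  sorted[3] = gglequokka$gi
  sorted[4] = gigglequokka$
  sorted[5] = glequokka$gig
  sorted[6] = igglequokka$g
  sorted[7] = ka$gigglequok
  sorted[8] = kka$gigglequo
  sorted[9] = lequokka$gigg
  sorted[10] = okka$gigglequ
  sorted[11] = quokka$giggle
  sorted[12] = uokka$giggleq
sorted[1] = a$gigglequokk

Answer: a$gigglequokk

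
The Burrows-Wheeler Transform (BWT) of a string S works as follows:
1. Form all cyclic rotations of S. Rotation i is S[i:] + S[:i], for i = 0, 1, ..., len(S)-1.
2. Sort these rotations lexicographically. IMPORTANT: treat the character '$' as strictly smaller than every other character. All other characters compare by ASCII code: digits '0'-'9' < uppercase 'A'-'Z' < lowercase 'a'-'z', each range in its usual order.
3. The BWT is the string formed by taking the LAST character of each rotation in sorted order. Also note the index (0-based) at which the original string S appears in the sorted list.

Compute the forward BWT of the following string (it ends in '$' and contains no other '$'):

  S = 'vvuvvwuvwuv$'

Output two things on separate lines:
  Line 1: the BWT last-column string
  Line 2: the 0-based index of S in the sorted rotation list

Answer: vwvwuv$uuvvv
6

Derivation:
All 12 rotations (rotation i = S[i:]+S[:i]):
  rot[0] = vvuvvwuvwuv$
  rot[1] = vuvvwuvwuv$v
  rot[2] = uvvwuvwuv$vv
  rot[3] = vvwuvwuv$vvu
  rot[4] = vwuvwuv$vvuv
  rot[5] = wuvwuv$vvuvv
  rot[6] = uvwuv$vvuvvw
  rot[7] = vwuv$vvuvvwu
  rot[8] = wuv$vvuvvwuv
  rot[9] = uv$vvuvvwuvw
  rot[10] = v$vvuvvwuvwu
  rot[11] = $vvuvvwuvwuv
Sorted (with $ < everything):
  sorted[0] = $vvuvvwuvwuv  (last char: 'v')
  sorted[1] = uv$vvuvvwuvw  (last char: 'w')
  sorted[2] = uvvwuvwuv$vv  (last char: 'v')
  sorted[3] = uvwuv$vvuvvw  (last char: 'w')
  sorted[4] = v$vvuvvwuvwu  (last char: 'u')
  sorted[5] = vuvvwuvwuv$v  (last char: 'v')
  sorted[6] = vvuvvwuvwuv$  (last char: '$')
  sorted[7] = vvwuvwuv$vvu  (last char: 'u')
  sorted[8] = vwuv$vvuvvwu  (last char: 'u')
  sorted[9] = vwuvwuv$vvuv  (last char: 'v')
  sorted[10] = wuv$vvuvvwuv  (last char: 'v')
  sorted[11] = wuvwuv$vvuvv  (last char: 'v')
Last column: vwvwuv$uuvvv
Original string S is at sorted index 6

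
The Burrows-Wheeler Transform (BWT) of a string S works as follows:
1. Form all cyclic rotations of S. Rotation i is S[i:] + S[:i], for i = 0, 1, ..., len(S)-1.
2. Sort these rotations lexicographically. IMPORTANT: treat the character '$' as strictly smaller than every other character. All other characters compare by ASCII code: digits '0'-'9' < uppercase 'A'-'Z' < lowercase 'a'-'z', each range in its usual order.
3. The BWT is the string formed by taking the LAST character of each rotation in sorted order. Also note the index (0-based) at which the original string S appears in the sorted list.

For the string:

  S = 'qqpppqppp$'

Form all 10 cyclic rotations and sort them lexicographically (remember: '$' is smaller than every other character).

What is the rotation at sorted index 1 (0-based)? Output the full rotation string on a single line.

All 10 rotations (rotation i = S[i:]+S[:i]):
  rot[0] = qqpppqppp$
  rot[1] = qpppqppp$q
  rot[2] = pppqppp$qq
  rot[3] = ppqppp$qqp
  rot[4] = pqppp$qqpp
  rot[5] = qppp$qqppp
  rot[6] = ppp$qqpppq
  rot[7] = pp$qqpppqp
  rot[8] = p$qqpppqpp
  rot[9] = $qqpppqppp
Sorted (with $ < everything):
  sorted[0] = $qqpppqppp
  sorted[1] = p$qqpppqpp
  sorted[2] = pp$qqpppqp
  sorted[3] = ppp$qqpppq
  sorted[4] = pppqppp$qq
  sorted[5] = ppqppp$qqp
  sorted[6] = pqppp$qqpp
  sorted[7] = qppp$qqppp
  sorted[8] = qpppqppp$q
  sorted[9] = qqpppqppp$
sorted[1] = p$qqpppqpp

Answer: p$qqpppqpp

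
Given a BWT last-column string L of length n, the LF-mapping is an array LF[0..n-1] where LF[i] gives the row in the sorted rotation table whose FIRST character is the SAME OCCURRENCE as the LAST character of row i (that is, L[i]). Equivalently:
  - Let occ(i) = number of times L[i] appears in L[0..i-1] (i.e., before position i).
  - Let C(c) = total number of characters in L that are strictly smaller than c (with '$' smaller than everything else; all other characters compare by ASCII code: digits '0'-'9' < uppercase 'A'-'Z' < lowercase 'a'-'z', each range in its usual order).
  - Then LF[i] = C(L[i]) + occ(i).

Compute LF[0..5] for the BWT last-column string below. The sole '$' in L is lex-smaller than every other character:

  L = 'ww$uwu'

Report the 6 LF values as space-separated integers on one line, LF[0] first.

Answer: 3 4 0 1 5 2

Derivation:
Char counts: '$':1, 'u':2, 'w':3
C (first-col start): C('$')=0, C('u')=1, C('w')=3
L[0]='w': occ=0, LF[0]=C('w')+0=3+0=3
L[1]='w': occ=1, LF[1]=C('w')+1=3+1=4
L[2]='$': occ=0, LF[2]=C('$')+0=0+0=0
L[3]='u': occ=0, LF[3]=C('u')+0=1+0=1
L[4]='w': occ=2, LF[4]=C('w')+2=3+2=5
L[5]='u': occ=1, LF[5]=C('u')+1=1+1=2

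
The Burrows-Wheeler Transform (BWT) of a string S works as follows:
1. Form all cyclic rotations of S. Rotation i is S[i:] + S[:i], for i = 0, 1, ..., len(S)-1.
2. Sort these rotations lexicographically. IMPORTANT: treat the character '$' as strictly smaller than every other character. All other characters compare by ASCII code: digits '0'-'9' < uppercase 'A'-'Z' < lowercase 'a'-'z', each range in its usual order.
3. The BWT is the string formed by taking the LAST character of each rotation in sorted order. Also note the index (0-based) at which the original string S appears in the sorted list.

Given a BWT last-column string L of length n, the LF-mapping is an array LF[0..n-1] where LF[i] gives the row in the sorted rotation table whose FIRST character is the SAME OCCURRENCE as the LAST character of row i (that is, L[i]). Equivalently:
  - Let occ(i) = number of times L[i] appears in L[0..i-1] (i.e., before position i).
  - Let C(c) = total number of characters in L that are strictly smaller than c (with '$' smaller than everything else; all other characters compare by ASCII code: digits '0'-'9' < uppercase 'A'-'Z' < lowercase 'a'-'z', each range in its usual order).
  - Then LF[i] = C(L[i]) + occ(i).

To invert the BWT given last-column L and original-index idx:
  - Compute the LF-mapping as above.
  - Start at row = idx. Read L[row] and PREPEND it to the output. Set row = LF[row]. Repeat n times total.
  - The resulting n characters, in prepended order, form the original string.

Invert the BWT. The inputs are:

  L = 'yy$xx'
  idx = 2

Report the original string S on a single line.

LF mapping: 3 4 0 1 2
Walk LF starting at row 2, prepending L[row]:
  step 1: row=2, L[2]='$', prepend. Next row=LF[2]=0
  step 2: row=0, L[0]='y', prepend. Next row=LF[0]=3
  step 3: row=3, L[3]='x', prepend. Next row=LF[3]=1
  step 4: row=1, L[1]='y', prepend. Next row=LF[1]=4
  step 5: row=4, L[4]='x', prepend. Next row=LF[4]=2
Reversed output: xyxy$

Answer: xyxy$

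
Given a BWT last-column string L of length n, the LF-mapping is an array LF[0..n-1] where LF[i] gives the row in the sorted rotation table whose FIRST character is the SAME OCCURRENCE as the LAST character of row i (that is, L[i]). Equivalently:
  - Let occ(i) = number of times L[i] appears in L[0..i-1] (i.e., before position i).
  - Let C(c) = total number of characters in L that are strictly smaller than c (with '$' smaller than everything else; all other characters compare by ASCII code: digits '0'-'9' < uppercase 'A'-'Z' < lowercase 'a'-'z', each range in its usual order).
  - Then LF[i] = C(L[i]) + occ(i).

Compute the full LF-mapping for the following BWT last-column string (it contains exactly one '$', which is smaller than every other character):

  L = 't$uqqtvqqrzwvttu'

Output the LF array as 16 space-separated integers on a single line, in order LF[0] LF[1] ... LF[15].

Answer: 6 0 10 1 2 7 12 3 4 5 15 14 13 8 9 11

Derivation:
Char counts: '$':1, 'q':4, 'r':1, 't':4, 'u':2, 'v':2, 'w':1, 'z':1
C (first-col start): C('$')=0, C('q')=1, C('r')=5, C('t')=6, C('u')=10, C('v')=12, C('w')=14, C('z')=15
L[0]='t': occ=0, LF[0]=C('t')+0=6+0=6
L[1]='$': occ=0, LF[1]=C('$')+0=0+0=0
L[2]='u': occ=0, LF[2]=C('u')+0=10+0=10
L[3]='q': occ=0, LF[3]=C('q')+0=1+0=1
L[4]='q': occ=1, LF[4]=C('q')+1=1+1=2
L[5]='t': occ=1, LF[5]=C('t')+1=6+1=7
L[6]='v': occ=0, LF[6]=C('v')+0=12+0=12
L[7]='q': occ=2, LF[7]=C('q')+2=1+2=3
L[8]='q': occ=3, LF[8]=C('q')+3=1+3=4
L[9]='r': occ=0, LF[9]=C('r')+0=5+0=5
L[10]='z': occ=0, LF[10]=C('z')+0=15+0=15
L[11]='w': occ=0, LF[11]=C('w')+0=14+0=14
L[12]='v': occ=1, LF[12]=C('v')+1=12+1=13
L[13]='t': occ=2, LF[13]=C('t')+2=6+2=8
L[14]='t': occ=3, LF[14]=C('t')+3=6+3=9
L[15]='u': occ=1, LF[15]=C('u')+1=10+1=11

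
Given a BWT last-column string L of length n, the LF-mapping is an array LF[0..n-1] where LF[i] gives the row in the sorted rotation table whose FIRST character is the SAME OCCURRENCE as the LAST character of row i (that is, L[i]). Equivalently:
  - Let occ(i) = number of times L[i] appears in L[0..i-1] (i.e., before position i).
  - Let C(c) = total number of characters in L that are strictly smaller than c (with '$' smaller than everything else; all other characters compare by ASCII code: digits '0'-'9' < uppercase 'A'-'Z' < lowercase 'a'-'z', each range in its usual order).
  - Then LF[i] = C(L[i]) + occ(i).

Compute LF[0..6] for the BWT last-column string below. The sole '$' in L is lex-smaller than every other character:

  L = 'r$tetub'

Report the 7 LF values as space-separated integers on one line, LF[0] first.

Answer: 3 0 4 2 5 6 1

Derivation:
Char counts: '$':1, 'b':1, 'e':1, 'r':1, 't':2, 'u':1
C (first-col start): C('$')=0, C('b')=1, C('e')=2, C('r')=3, C('t')=4, C('u')=6
L[0]='r': occ=0, LF[0]=C('r')+0=3+0=3
L[1]='$': occ=0, LF[1]=C('$')+0=0+0=0
L[2]='t': occ=0, LF[2]=C('t')+0=4+0=4
L[3]='e': occ=0, LF[3]=C('e')+0=2+0=2
L[4]='t': occ=1, LF[4]=C('t')+1=4+1=5
L[5]='u': occ=0, LF[5]=C('u')+0=6+0=6
L[6]='b': occ=0, LF[6]=C('b')+0=1+0=1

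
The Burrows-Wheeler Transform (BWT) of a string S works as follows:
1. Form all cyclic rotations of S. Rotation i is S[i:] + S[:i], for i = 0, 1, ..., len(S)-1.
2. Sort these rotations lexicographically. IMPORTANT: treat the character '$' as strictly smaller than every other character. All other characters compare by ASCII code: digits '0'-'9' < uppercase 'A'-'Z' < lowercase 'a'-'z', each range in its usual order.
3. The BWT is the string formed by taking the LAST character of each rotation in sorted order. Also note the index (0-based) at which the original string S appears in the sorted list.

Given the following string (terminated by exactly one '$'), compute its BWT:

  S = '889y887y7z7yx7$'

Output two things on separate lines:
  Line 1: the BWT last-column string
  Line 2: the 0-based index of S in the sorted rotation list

All 15 rotations (rotation i = S[i:]+S[:i]):
  rot[0] = 889y887y7z7yx7$
  rot[1] = 89y887y7z7yx7$8
  rot[2] = 9y887y7z7yx7$88
  rot[3] = y887y7z7yx7$889
  rot[4] = 887y7z7yx7$889y
  rot[5] = 87y7z7yx7$889y8
  rot[6] = 7y7z7yx7$889y88
  rot[7] = y7z7yx7$889y887
  rot[8] = 7z7yx7$889y887y
  rot[9] = z7yx7$889y887y7
  rot[10] = 7yx7$889y887y7z
  rot[11] = yx7$889y887y7z7
  rot[12] = x7$889y887y7z7y
  rot[13] = 7$889y887y7z7yx
  rot[14] = $889y887y7z7yx7
Sorted (with $ < everything):
  sorted[0] = $889y887y7z7yx7  (last char: '7')
  sorted[1] = 7$889y887y7z7yx  (last char: 'x')
  sorted[2] = 7y7z7yx7$889y88  (last char: '8')
  sorted[3] = 7yx7$889y887y7z  (last char: 'z')
  sorted[4] = 7z7yx7$889y887y  (last char: 'y')
  sorted[5] = 87y7z7yx7$889y8  (last char: '8')
  sorted[6] = 887y7z7yx7$889y  (last char: 'y')
  sorted[7] = 889y887y7z7yx7$  (last char: '$')
  sorted[8] = 89y887y7z7yx7$8  (last char: '8')
  sorted[9] = 9y887y7z7yx7$88  (last char: '8')
  sorted[10] = x7$889y887y7z7y  (last char: 'y')
  sorted[11] = y7z7yx7$889y887  (last char: '7')
  sorted[12] = y887y7z7yx7$889  (last char: '9')
  sorted[13] = yx7$889y887y7z7  (last char: '7')
  sorted[14] = z7yx7$889y887y7  (last char: '7')
Last column: 7x8zy8y$88y7977
Original string S is at sorted index 7

Answer: 7x8zy8y$88y7977
7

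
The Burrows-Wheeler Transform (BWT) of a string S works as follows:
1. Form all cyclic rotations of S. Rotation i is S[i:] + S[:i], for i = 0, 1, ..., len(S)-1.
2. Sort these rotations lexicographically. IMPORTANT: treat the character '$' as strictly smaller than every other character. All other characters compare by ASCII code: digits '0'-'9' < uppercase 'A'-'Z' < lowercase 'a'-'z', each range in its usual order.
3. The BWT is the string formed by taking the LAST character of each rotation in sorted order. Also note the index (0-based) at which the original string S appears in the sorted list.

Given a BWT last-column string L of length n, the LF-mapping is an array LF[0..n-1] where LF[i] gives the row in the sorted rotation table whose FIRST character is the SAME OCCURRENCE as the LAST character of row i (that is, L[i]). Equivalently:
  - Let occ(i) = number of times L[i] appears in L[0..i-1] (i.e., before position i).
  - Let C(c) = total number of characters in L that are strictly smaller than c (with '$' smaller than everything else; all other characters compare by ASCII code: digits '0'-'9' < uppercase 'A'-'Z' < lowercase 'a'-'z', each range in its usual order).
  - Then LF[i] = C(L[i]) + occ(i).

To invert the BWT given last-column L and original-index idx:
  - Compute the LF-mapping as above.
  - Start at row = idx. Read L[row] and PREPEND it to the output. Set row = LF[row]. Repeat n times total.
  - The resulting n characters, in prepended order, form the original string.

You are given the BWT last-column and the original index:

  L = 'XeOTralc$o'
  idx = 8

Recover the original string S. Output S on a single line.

Answer: oracleOTX$

Derivation:
LF mapping: 3 6 1 2 9 4 7 5 0 8
Walk LF starting at row 8, prepending L[row]:
  step 1: row=8, L[8]='$', prepend. Next row=LF[8]=0
  step 2: row=0, L[0]='X', prepend. Next row=LF[0]=3
  step 3: row=3, L[3]='T', prepend. Next row=LF[3]=2
  step 4: row=2, L[2]='O', prepend. Next row=LF[2]=1
  step 5: row=1, L[1]='e', prepend. Next row=LF[1]=6
  step 6: row=6, L[6]='l', prepend. Next row=LF[6]=7
  step 7: row=7, L[7]='c', prepend. Next row=LF[7]=5
  step 8: row=5, L[5]='a', prepend. Next row=LF[5]=4
  step 9: row=4, L[4]='r', prepend. Next row=LF[4]=9
  step 10: row=9, L[9]='o', prepend. Next row=LF[9]=8
Reversed output: oracleOTX$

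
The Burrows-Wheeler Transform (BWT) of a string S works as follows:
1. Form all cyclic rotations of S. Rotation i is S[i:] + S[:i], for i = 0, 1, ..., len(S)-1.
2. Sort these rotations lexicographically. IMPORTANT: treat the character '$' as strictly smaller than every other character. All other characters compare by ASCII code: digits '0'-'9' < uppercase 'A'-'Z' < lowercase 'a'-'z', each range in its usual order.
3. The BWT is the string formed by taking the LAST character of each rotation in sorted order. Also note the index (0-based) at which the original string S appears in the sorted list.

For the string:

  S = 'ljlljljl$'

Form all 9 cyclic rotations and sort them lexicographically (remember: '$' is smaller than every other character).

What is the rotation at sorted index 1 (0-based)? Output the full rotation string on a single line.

All 9 rotations (rotation i = S[i:]+S[:i]):
  rot[0] = ljlljljl$
  rot[1] = jlljljl$l
  rot[2] = lljljl$lj
  rot[3] = ljljl$ljl
  rot[4] = jljl$ljll
  rot[5] = ljl$ljllj
  rot[6] = jl$ljlljl
  rot[7] = l$ljlljlj
  rot[8] = $ljlljljl
Sorted (with $ < everything):
  sorted[0] = $ljlljljl
  sorted[1] = jl$ljlljl
  sorted[2] = jljl$ljll
  sorted[3] = jlljljl$l
  sorted[4] = l$ljlljlj
  sorted[5] = ljl$ljllj
  sorted[6] = ljljl$ljl
  sorted[7] = ljlljljl$
  sorted[8] = lljljl$lj
sorted[1] = jl$ljlljl

Answer: jl$ljlljl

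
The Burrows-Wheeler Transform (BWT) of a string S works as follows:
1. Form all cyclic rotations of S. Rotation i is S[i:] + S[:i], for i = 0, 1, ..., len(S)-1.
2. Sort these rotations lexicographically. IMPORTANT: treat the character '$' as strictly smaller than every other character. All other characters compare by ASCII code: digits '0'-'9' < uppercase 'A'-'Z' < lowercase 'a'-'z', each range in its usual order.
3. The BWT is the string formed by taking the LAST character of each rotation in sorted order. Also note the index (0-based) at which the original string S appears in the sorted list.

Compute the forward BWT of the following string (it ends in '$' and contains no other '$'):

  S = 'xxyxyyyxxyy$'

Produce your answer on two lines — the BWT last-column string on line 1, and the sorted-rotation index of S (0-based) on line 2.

Answer: y$yxxyyyxxyx
1

Derivation:
All 12 rotations (rotation i = S[i:]+S[:i]):
  rot[0] = xxyxyyyxxyy$
  rot[1] = xyxyyyxxyy$x
  rot[2] = yxyyyxxyy$xx
  rot[3] = xyyyxxyy$xxy
  rot[4] = yyyxxyy$xxyx
  rot[5] = yyxxyy$xxyxy
  rot[6] = yxxyy$xxyxyy
  rot[7] = xxyy$xxyxyyy
  rot[8] = xyy$xxyxyyyx
  rot[9] = yy$xxyxyyyxx
  rot[10] = y$xxyxyyyxxy
  rot[11] = $xxyxyyyxxyy
Sorted (with $ < everything):
  sorted[0] = $xxyxyyyxxyy  (last char: 'y')
  sorted[1] = xxyxyyyxxyy$  (last char: '$')
  sorted[2] = xxyy$xxyxyyy  (last char: 'y')
  sorted[3] = xyxyyyxxyy$x  (last char: 'x')
  sorted[4] = xyy$xxyxyyyx  (last char: 'x')
  sorted[5] = xyyyxxyy$xxy  (last char: 'y')
  sorted[6] = y$xxyxyyyxxy  (last char: 'y')
  sorted[7] = yxxyy$xxyxyy  (last char: 'y')
  sorted[8] = yxyyyxxyy$xx  (last char: 'x')
  sorted[9] = yy$xxyxyyyxx  (last char: 'x')
  sorted[10] = yyxxyy$xxyxy  (last char: 'y')
  sorted[11] = yyyxxyy$xxyx  (last char: 'x')
Last column: y$yxxyyyxxyx
Original string S is at sorted index 1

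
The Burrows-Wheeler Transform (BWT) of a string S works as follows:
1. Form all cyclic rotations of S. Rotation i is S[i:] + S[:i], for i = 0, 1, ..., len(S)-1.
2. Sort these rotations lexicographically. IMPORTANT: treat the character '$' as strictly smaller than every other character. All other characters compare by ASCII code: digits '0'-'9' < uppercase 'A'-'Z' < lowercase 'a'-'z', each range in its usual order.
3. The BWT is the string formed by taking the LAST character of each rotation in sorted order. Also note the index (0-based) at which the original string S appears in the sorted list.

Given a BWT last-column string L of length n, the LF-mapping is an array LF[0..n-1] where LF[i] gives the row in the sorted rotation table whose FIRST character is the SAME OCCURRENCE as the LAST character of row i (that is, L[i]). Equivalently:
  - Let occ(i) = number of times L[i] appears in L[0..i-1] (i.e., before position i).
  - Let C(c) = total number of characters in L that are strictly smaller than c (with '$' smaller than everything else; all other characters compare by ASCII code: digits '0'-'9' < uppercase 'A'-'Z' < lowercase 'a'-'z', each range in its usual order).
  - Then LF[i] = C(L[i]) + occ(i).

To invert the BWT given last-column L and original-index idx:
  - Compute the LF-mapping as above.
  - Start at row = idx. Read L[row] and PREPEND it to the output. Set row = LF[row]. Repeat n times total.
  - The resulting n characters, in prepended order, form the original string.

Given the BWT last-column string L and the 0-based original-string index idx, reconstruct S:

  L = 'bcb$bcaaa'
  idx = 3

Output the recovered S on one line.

Answer: acbacabb$

Derivation:
LF mapping: 4 7 5 0 6 8 1 2 3
Walk LF starting at row 3, prepending L[row]:
  step 1: row=3, L[3]='$', prepend. Next row=LF[3]=0
  step 2: row=0, L[0]='b', prepend. Next row=LF[0]=4
  step 3: row=4, L[4]='b', prepend. Next row=LF[4]=6
  step 4: row=6, L[6]='a', prepend. Next row=LF[6]=1
  step 5: row=1, L[1]='c', prepend. Next row=LF[1]=7
  step 6: row=7, L[7]='a', prepend. Next row=LF[7]=2
  step 7: row=2, L[2]='b', prepend. Next row=LF[2]=5
  step 8: row=5, L[5]='c', prepend. Next row=LF[5]=8
  step 9: row=8, L[8]='a', prepend. Next row=LF[8]=3
Reversed output: acbacabb$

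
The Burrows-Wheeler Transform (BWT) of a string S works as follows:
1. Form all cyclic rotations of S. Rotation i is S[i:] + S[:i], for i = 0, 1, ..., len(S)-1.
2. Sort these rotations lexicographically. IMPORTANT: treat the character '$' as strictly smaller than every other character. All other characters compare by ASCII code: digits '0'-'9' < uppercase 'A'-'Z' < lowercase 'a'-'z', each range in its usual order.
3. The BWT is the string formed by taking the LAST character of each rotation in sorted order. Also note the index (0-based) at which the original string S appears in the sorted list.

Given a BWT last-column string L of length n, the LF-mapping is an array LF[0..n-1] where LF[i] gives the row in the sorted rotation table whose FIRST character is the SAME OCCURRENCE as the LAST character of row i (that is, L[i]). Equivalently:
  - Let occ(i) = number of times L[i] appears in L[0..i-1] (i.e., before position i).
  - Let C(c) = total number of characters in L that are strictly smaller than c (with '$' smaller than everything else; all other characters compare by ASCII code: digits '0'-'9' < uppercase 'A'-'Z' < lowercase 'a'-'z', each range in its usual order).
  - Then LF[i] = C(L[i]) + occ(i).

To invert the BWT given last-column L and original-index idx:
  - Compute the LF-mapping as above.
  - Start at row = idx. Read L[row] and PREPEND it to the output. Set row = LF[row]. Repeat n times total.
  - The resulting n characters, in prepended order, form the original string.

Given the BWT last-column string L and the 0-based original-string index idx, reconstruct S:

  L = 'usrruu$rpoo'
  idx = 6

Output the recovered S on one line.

LF mapping: 8 7 4 5 9 10 0 6 3 1 2
Walk LF starting at row 6, prepending L[row]:
  step 1: row=6, L[6]='$', prepend. Next row=LF[6]=0
  step 2: row=0, L[0]='u', prepend. Next row=LF[0]=8
  step 3: row=8, L[8]='p', prepend. Next row=LF[8]=3
  step 4: row=3, L[3]='r', prepend. Next row=LF[3]=5
  step 5: row=5, L[5]='u', prepend. Next row=LF[5]=10
  step 6: row=10, L[10]='o', prepend. Next row=LF[10]=2
  step 7: row=2, L[2]='r', prepend. Next row=LF[2]=4
  step 8: row=4, L[4]='u', prepend. Next row=LF[4]=9
  step 9: row=9, L[9]='o', prepend. Next row=LF[9]=1
  step 10: row=1, L[1]='s', prepend. Next row=LF[1]=7
  step 11: row=7, L[7]='r', prepend. Next row=LF[7]=6
Reversed output: rsourourpu$

Answer: rsourourpu$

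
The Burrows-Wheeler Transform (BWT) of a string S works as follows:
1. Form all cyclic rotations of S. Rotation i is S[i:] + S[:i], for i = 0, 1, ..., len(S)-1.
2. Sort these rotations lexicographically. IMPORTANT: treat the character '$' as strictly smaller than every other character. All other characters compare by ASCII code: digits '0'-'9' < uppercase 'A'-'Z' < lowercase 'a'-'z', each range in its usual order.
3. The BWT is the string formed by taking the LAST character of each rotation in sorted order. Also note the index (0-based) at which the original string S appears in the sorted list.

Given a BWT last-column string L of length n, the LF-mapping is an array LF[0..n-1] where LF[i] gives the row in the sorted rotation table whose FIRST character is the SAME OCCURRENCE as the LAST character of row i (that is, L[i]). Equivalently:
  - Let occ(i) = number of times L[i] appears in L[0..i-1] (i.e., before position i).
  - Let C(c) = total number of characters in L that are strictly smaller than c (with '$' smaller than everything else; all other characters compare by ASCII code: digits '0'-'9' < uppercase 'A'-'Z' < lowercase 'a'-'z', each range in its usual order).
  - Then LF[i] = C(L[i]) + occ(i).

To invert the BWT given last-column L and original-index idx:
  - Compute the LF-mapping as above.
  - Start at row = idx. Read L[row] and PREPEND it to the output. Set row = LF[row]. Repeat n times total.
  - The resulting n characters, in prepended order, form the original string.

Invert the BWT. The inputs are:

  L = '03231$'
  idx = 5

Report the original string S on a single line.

LF mapping: 1 4 3 5 2 0
Walk LF starting at row 5, prepending L[row]:
  step 1: row=5, L[5]='$', prepend. Next row=LF[5]=0
  step 2: row=0, L[0]='0', prepend. Next row=LF[0]=1
  step 3: row=1, L[1]='3', prepend. Next row=LF[1]=4
  step 4: row=4, L[4]='1', prepend. Next row=LF[4]=2
  step 5: row=2, L[2]='2', prepend. Next row=LF[2]=3
  step 6: row=3, L[3]='3', prepend. Next row=LF[3]=5
Reversed output: 32130$

Answer: 32130$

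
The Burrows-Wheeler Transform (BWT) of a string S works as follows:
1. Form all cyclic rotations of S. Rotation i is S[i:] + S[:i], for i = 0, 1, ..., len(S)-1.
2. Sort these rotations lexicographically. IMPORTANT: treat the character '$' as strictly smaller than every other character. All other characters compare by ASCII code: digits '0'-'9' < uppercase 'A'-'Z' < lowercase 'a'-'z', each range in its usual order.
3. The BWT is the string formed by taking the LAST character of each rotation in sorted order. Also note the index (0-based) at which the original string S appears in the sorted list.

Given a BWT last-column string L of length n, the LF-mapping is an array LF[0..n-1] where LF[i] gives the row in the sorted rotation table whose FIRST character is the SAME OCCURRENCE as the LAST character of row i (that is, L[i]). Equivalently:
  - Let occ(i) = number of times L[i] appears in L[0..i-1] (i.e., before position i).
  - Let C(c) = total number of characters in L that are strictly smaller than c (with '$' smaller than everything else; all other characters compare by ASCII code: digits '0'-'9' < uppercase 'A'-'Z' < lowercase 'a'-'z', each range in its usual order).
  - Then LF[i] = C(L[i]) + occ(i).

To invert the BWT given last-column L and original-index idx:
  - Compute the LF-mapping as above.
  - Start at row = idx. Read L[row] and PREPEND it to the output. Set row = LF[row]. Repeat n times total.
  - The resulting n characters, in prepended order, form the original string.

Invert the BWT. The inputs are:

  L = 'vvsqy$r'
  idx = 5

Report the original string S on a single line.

LF mapping: 4 5 3 1 6 0 2
Walk LF starting at row 5, prepending L[row]:
  step 1: row=5, L[5]='$', prepend. Next row=LF[5]=0
  step 2: row=0, L[0]='v', prepend. Next row=LF[0]=4
  step 3: row=4, L[4]='y', prepend. Next row=LF[4]=6
  step 4: row=6, L[6]='r', prepend. Next row=LF[6]=2
  step 5: row=2, L[2]='s', prepend. Next row=LF[2]=3
  step 6: row=3, L[3]='q', prepend. Next row=LF[3]=1
  step 7: row=1, L[1]='v', prepend. Next row=LF[1]=5
Reversed output: vqsryv$

Answer: vqsryv$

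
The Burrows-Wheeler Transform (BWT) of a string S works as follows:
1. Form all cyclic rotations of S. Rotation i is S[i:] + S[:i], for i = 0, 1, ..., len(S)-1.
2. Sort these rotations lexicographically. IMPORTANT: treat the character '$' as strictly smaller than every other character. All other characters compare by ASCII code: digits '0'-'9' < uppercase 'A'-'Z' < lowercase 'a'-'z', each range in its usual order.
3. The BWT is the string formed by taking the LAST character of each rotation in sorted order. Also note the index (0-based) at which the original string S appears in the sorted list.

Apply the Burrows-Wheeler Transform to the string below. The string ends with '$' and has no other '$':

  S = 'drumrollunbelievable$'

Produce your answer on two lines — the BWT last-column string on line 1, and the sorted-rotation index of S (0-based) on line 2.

Answer: evna$lbilbeoluurmdrle
4

Derivation:
All 21 rotations (rotation i = S[i:]+S[:i]):
  rot[0] = drumrollunbelievable$
  rot[1] = rumrollunbelievable$d
  rot[2] = umrollunbelievable$dr
  rot[3] = mrollunbelievable$dru
  rot[4] = rollunbelievable$drum
  rot[5] = ollunbelievable$drumr
  rot[6] = llunbelievable$drumro
  rot[7] = lunbelievable$drumrol
  rot[8] = unbelievable$drumroll
  rot[9] = nbelievable$drumrollu
  rot[10] = believable$drumrollun
  rot[11] = elievable$drumrollunb
  rot[12] = lievable$drumrollunbe
  rot[13] = ievable$drumrollunbel
  rot[14] = evable$drumrollunbeli
  rot[15] = vable$drumrollunbelie
  rot[16] = able$drumrollunbeliev
  rot[17] = ble$drumrollunbelieva
  rot[18] = le$drumrollunbelievab
  rot[19] = e$drumrollunbelievabl
  rot[20] = $drumrollunbelievable
Sorted (with $ < everything):
  sorted[0] = $drumrollunbelievable  (last char: 'e')
  sorted[1] = able$drumrollunbeliev  (last char: 'v')
  sorted[2] = believable$drumrollun  (last char: 'n')
  sorted[3] = ble$drumrollunbelieva  (last char: 'a')
  sorted[4] = drumrollunbelievable$  (last char: '$')
  sorted[5] = e$drumrollunbelievabl  (last char: 'l')
  sorted[6] = elievable$drumrollunb  (last char: 'b')
  sorted[7] = evable$drumrollunbeli  (last char: 'i')
  sorted[8] = ievable$drumrollunbel  (last char: 'l')
  sorted[9] = le$drumrollunbelievab  (last char: 'b')
  sorted[10] = lievable$drumrollunbe  (last char: 'e')
  sorted[11] = llunbelievable$drumro  (last char: 'o')
  sorted[12] = lunbelievable$drumrol  (last char: 'l')
  sorted[13] = mrollunbelievable$dru  (last char: 'u')
  sorted[14] = nbelievable$drumrollu  (last char: 'u')
  sorted[15] = ollunbelievable$drumr  (last char: 'r')
  sorted[16] = rollunbelievable$drum  (last char: 'm')
  sorted[17] = rumrollunbelievable$d  (last char: 'd')
  sorted[18] = umrollunbelievable$dr  (last char: 'r')
  sorted[19] = unbelievable$drumroll  (last char: 'l')
  sorted[20] = vable$drumrollunbelie  (last char: 'e')
Last column: evna$lbilbeoluurmdrle
Original string S is at sorted index 4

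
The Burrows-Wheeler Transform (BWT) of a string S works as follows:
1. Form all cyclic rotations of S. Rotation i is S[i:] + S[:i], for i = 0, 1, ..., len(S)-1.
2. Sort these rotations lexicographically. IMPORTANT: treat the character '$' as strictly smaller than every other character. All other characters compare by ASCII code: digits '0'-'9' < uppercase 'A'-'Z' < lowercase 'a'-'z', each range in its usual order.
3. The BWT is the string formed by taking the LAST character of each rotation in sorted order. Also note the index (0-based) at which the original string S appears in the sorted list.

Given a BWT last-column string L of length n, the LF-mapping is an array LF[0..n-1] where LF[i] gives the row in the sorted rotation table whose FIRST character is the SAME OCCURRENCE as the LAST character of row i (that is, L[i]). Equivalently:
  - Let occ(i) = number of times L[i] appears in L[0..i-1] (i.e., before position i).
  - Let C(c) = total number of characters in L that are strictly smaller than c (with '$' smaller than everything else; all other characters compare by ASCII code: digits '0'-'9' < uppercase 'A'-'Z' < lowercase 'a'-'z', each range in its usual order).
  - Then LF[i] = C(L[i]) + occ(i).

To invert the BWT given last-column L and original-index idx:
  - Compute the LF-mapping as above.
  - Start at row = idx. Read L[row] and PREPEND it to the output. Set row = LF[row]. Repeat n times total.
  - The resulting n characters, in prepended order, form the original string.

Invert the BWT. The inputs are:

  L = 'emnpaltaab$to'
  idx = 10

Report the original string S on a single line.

Answer: panamabottle$

Derivation:
LF mapping: 5 7 8 10 1 6 11 2 3 4 0 12 9
Walk LF starting at row 10, prepending L[row]:
  step 1: row=10, L[10]='$', prepend. Next row=LF[10]=0
  step 2: row=0, L[0]='e', prepend. Next row=LF[0]=5
  step 3: row=5, L[5]='l', prepend. Next row=LF[5]=6
  step 4: row=6, L[6]='t', prepend. Next row=LF[6]=11
  step 5: row=11, L[11]='t', prepend. Next row=LF[11]=12
  step 6: row=12, L[12]='o', prepend. Next row=LF[12]=9
  step 7: row=9, L[9]='b', prepend. Next row=LF[9]=4
  step 8: row=4, L[4]='a', prepend. Next row=LF[4]=1
  step 9: row=1, L[1]='m', prepend. Next row=LF[1]=7
  step 10: row=7, L[7]='a', prepend. Next row=LF[7]=2
  step 11: row=2, L[2]='n', prepend. Next row=LF[2]=8
  step 12: row=8, L[8]='a', prepend. Next row=LF[8]=3
  step 13: row=3, L[3]='p', prepend. Next row=LF[3]=10
Reversed output: panamabottle$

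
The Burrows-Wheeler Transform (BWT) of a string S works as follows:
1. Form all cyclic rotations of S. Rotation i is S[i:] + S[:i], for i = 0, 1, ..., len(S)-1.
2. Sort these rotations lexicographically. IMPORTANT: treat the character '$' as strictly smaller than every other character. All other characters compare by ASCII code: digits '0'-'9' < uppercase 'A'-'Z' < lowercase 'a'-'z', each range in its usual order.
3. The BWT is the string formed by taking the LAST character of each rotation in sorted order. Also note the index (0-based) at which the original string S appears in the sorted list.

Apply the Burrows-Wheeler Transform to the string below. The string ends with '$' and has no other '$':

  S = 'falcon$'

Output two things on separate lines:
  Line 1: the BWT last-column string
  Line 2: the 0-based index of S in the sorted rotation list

Answer: nfl$aoc
3

Derivation:
All 7 rotations (rotation i = S[i:]+S[:i]):
  rot[0] = falcon$
  rot[1] = alcon$f
  rot[2] = lcon$fa
  rot[3] = con$fal
  rot[4] = on$falc
  rot[5] = n$falco
  rot[6] = $falcon
Sorted (with $ < everything):
  sorted[0] = $falcon  (last char: 'n')
  sorted[1] = alcon$f  (last char: 'f')
  sorted[2] = con$fal  (last char: 'l')
  sorted[3] = falcon$  (last char: '$')
  sorted[4] = lcon$fa  (last char: 'a')
  sorted[5] = n$falco  (last char: 'o')
  sorted[6] = on$falc  (last char: 'c')
Last column: nfl$aoc
Original string S is at sorted index 3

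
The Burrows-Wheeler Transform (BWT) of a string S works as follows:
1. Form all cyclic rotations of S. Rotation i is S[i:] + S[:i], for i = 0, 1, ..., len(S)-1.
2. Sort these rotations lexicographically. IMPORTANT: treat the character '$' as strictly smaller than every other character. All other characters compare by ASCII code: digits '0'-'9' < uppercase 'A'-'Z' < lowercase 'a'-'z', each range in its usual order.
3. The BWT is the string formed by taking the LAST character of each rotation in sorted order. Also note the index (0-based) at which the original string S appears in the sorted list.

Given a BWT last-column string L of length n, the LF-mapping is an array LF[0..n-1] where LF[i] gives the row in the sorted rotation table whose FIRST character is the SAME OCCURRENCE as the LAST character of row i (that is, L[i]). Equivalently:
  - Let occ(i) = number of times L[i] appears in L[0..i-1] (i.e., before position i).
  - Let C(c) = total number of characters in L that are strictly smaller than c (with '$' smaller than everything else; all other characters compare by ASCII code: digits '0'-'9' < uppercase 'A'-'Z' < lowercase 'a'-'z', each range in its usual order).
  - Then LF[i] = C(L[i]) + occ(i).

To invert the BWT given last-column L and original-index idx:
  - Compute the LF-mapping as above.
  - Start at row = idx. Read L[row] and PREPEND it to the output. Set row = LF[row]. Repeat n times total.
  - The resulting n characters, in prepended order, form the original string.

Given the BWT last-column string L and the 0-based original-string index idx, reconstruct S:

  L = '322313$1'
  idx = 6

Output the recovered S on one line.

LF mapping: 5 3 4 6 1 7 0 2
Walk LF starting at row 6, prepending L[row]:
  step 1: row=6, L[6]='$', prepend. Next row=LF[6]=0
  step 2: row=0, L[0]='3', prepend. Next row=LF[0]=5
  step 3: row=5, L[5]='3', prepend. Next row=LF[5]=7
  step 4: row=7, L[7]='1', prepend. Next row=LF[7]=2
  step 5: row=2, L[2]='2', prepend. Next row=LF[2]=4
  step 6: row=4, L[4]='1', prepend. Next row=LF[4]=1
  step 7: row=1, L[1]='2', prepend. Next row=LF[1]=3
  step 8: row=3, L[3]='3', prepend. Next row=LF[3]=6
Reversed output: 3212133$

Answer: 3212133$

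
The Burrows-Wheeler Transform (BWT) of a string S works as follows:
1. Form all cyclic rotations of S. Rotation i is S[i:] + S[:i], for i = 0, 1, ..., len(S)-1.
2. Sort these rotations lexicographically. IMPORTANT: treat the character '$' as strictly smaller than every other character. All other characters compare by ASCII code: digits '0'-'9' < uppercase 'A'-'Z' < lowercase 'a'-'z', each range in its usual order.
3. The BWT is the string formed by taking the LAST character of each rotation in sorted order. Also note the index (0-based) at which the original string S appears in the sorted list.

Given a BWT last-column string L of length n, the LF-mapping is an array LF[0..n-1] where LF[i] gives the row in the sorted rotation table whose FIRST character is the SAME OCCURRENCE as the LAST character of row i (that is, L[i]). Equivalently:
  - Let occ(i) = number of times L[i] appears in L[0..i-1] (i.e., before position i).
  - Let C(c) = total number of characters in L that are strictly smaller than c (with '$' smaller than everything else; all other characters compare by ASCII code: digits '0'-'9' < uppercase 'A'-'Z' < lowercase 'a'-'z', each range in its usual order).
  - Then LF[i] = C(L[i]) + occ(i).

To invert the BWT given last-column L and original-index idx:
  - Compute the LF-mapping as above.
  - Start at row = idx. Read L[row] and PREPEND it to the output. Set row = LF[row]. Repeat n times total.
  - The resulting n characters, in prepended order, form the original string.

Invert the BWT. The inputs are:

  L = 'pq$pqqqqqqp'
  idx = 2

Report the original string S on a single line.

LF mapping: 1 4 0 2 5 6 7 8 9 10 3
Walk LF starting at row 2, prepending L[row]:
  step 1: row=2, L[2]='$', prepend. Next row=LF[2]=0
  step 2: row=0, L[0]='p', prepend. Next row=LF[0]=1
  step 3: row=1, L[1]='q', prepend. Next row=LF[1]=4
  step 4: row=4, L[4]='q', prepend. Next row=LF[4]=5
  step 5: row=5, L[5]='q', prepend. Next row=LF[5]=6
  step 6: row=6, L[6]='q', prepend. Next row=LF[6]=7
  step 7: row=7, L[7]='q', prepend. Next row=LF[7]=8
  step 8: row=8, L[8]='q', prepend. Next row=LF[8]=9
  step 9: row=9, L[9]='q', prepend. Next row=LF[9]=10
  step 10: row=10, L[10]='p', prepend. Next row=LF[10]=3
  step 11: row=3, L[3]='p', prepend. Next row=LF[3]=2
Reversed output: ppqqqqqqqp$

Answer: ppqqqqqqqp$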